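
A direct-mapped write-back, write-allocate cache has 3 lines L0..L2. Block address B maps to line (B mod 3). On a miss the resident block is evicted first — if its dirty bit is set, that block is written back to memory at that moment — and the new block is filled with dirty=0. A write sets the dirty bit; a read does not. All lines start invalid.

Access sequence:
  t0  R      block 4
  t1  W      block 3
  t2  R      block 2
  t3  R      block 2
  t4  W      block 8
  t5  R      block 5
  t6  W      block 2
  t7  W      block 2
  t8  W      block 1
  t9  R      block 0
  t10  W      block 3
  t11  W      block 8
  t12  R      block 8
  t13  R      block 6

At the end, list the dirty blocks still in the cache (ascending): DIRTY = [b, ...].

DIRTY = [1, 8]

0: R B4 -> L1 miss  d=-]
1: W B3 -> L0 miss  d=D]
2: R B2 -> L2 miss  d=-]
3: R B2 -> L2 hit  d=-]
4: W B8 -> L2 miss  d=D]
5: R B5 -> L2 miss wb->B8  d=-]
6: W B2 -> L2 miss  d=D]
7: W B2 -> L2 hit  d=D]
8: W B1 -> L1 miss  d=D]
9: R B0 -> L0 miss wb->B3  d=-]
10: W B3 -> L0 miss  d=D]
11: W B8 -> L2 miss wb->B2  d=D]
12: R B8 -> L2 hit  d=D]
13: R B6 -> L0 miss wb->B3  d=-]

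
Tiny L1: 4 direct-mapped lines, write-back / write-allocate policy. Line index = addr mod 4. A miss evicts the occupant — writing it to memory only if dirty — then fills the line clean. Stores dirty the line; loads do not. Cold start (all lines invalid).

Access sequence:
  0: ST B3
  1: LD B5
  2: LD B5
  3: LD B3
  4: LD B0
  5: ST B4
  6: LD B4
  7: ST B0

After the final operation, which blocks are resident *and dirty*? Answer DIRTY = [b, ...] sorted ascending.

DIRTY = [0, 3]

0: W B3 → L3 miss [D]
1: R B5 → L1 miss [-]
2: R B5 → L1 hit [-]
3: R B3 → L3 hit [D]
4: R B0 → L0 miss [-]
5: W B4 → L0 miss [D]
6: R B4 → L0 hit [D]
7: W B0 → L0 miss wb→B4 [D]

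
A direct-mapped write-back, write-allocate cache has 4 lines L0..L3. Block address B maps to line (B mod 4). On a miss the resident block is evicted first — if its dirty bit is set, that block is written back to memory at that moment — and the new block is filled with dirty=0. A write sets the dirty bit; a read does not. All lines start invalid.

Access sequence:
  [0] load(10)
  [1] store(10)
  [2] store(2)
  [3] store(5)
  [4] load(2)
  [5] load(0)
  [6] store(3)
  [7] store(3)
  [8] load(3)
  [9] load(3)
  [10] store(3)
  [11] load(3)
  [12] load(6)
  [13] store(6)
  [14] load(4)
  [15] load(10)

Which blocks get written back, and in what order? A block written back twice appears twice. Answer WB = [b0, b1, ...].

WB = [10, 2, 6]

0: R B10 -> L2 miss  d=-]
1: W B10 -> L2 hit  d=D]
2: W B2 -> L2 miss wb->B10  d=D]
3: W B5 -> L1 miss  d=D]
4: R B2 -> L2 hit  d=D]
5: R B0 -> L0 miss  d=-]
6: W B3 -> L3 miss  d=D]
7: W B3 -> L3 hit  d=D]
8: R B3 -> L3 hit  d=D]
9: R B3 -> L3 hit  d=D]
10: W B3 -> L3 hit  d=D]
11: R B3 -> L3 hit  d=D]
12: R B6 -> L2 miss wb->B2  d=-]
13: W B6 -> L2 hit  d=D]
14: R B4 -> L0 miss  d=-]
15: R B10 -> L2 miss wb->B6  d=-]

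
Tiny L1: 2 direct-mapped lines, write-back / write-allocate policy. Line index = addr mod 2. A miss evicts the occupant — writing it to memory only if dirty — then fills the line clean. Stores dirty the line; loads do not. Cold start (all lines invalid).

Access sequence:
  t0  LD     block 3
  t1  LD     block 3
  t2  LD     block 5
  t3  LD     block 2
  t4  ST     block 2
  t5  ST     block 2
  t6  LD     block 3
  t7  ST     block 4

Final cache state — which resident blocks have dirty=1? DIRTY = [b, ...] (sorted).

DIRTY = [4]

0: R B3 -> L1 miss  d=-]
1: R B3 -> L1 hit  d=-]
2: R B5 -> L1 miss  d=-]
3: R B2 -> L0 miss  d=-]
4: W B2 -> L0 hit  d=D]
5: W B2 -> L0 hit  d=D]
6: R B3 -> L1 miss  d=-]
7: W B4 -> L0 miss wb->B2  d=D]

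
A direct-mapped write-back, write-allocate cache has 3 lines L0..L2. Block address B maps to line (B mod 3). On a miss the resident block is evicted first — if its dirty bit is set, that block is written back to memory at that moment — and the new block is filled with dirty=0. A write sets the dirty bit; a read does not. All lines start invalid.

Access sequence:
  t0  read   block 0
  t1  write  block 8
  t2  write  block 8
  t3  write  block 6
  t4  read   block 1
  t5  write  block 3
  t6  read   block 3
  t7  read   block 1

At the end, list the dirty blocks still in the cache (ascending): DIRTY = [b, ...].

0: R B0 -> L0 miss  d=-]
1: W B8 -> L2 miss  d=D]
2: W B8 -> L2 hit  d=D]
3: W B6 -> L0 miss  d=D]
4: R B1 -> L1 miss  d=-]
5: W B3 -> L0 miss wb->B6  d=D]
6: R B3 -> L0 hit  d=D]
7: R B1 -> L1 hit  d=-]

DIRTY = [3, 8]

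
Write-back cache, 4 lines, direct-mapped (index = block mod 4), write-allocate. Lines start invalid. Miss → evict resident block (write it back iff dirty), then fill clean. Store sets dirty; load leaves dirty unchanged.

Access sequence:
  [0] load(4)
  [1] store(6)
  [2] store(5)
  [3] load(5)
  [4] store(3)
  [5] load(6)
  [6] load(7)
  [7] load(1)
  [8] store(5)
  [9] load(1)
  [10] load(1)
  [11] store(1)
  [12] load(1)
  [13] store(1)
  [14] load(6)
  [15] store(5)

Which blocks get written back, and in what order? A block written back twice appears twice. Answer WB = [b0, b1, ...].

WB = [3, 5, 5, 1]

0: R B4 -> L0 miss  d=-]
1: W B6 -> L2 miss  d=D]
2: W B5 -> L1 miss  d=D]
3: R B5 -> L1 hit  d=D]
4: W B3 -> L3 miss  d=D]
5: R B6 -> L2 hit  d=D]
6: R B7 -> L3 miss wb->B3  d=-]
7: R B1 -> L1 miss wb->B5  d=-]
8: W B5 -> L1 miss  d=D]
9: R B1 -> L1 miss wb->B5  d=-]
10: R B1 -> L1 hit  d=-]
11: W B1 -> L1 hit  d=D]
12: R B1 -> L1 hit  d=D]
13: W B1 -> L1 hit  d=D]
14: R B6 -> L2 hit  d=D]
15: W B5 -> L1 miss wb->B1  d=D]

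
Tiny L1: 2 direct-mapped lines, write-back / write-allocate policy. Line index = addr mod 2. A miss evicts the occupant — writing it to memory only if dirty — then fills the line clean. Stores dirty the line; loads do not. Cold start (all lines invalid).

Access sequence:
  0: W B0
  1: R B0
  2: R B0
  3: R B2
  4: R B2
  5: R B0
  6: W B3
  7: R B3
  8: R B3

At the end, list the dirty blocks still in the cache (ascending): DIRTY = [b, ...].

  0 | W B0 → L0 miss [D]
  1 | R B0 → L0 hit [D]
  2 | R B0 → L0 hit [D]
  3 | R B2 → L0 miss wb→B0 [-]
  4 | R B2 → L0 hit [-]
  5 | R B0 → L0 miss [-]
  6 | W B3 → L1 miss [D]
  7 | R B3 → L1 hit [D]
  8 | R B3 → L1 hit [D]

DIRTY = [3]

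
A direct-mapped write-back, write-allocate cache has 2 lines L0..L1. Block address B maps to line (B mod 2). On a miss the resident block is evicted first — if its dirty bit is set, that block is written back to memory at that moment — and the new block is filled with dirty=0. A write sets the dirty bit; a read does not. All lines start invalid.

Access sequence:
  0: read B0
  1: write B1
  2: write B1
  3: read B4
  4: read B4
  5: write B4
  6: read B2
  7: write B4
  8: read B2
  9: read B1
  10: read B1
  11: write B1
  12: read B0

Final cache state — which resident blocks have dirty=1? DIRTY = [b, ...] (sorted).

DIRTY = [1]

0: R B0 -> L0 miss  d=-]
1: W B1 -> L1 miss  d=D]
2: W B1 -> L1 hit  d=D]
3: R B4 -> L0 miss  d=-]
4: R B4 -> L0 hit  d=-]
5: W B4 -> L0 hit  d=D]
6: R B2 -> L0 miss wb->B4  d=-]
7: W B4 -> L0 miss  d=D]
8: R B2 -> L0 miss wb->B4  d=-]
9: R B1 -> L1 hit  d=D]
10: R B1 -> L1 hit  d=D]
11: W B1 -> L1 hit  d=D]
12: R B0 -> L0 miss  d=-]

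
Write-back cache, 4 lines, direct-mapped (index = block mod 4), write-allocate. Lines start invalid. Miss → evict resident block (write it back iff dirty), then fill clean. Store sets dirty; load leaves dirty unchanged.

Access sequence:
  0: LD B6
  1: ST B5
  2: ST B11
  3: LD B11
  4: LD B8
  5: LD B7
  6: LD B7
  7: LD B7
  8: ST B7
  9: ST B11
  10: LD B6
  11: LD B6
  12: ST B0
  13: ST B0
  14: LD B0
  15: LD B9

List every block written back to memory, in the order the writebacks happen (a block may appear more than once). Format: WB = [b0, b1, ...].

  0 | R B6 → L2 miss [-]
  1 | W B5 → L1 miss [D]
  2 | W B11 → L3 miss [D]
  3 | R B11 → L3 hit [D]
  4 | R B8 → L0 miss [-]
  5 | R B7 → L3 miss wb→B11 [-]
  6 | R B7 → L3 hit [-]
  7 | R B7 → L3 hit [-]
  8 | W B7 → L3 hit [D]
  9 | W B11 → L3 miss wb→B7 [D]
  10 | R B6 → L2 hit [-]
  11 | R B6 → L2 hit [-]
  12 | W B0 → L0 miss [D]
  13 | W B0 → L0 hit [D]
  14 | R B0 → L0 hit [D]
  15 | R B9 → L1 miss wb→B5 [-]

WB = [11, 7, 5]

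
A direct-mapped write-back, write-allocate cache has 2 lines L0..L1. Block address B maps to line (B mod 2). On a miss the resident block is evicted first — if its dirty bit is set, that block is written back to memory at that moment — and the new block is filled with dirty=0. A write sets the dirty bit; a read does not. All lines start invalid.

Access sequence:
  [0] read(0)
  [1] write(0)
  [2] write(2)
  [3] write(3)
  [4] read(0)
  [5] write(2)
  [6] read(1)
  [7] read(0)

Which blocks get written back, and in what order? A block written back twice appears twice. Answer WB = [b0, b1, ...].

0: R B0 -> L0 miss  d=-]
1: W B0 -> L0 hit  d=D]
2: W B2 -> L0 miss wb->B0  d=D]
3: W B3 -> L1 miss  d=D]
4: R B0 -> L0 miss wb->B2  d=-]
5: W B2 -> L0 miss  d=D]
6: R B1 -> L1 miss wb->B3  d=-]
7: R B0 -> L0 miss wb->B2  d=-]

WB = [0, 2, 3, 2]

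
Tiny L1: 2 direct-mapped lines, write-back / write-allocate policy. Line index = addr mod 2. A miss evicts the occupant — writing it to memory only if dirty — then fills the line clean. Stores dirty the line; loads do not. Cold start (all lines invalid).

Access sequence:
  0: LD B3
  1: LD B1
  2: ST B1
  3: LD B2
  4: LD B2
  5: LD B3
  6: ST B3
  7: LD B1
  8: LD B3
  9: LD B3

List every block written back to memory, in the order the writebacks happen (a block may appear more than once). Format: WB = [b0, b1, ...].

WB = [1, 3]

0: R B3 → L1 miss [-]
1: R B1 → L1 miss [-]
2: W B1 → L1 hit [D]
3: R B2 → L0 miss [-]
4: R B2 → L0 hit [-]
5: R B3 → L1 miss wb→B1 [-]
6: W B3 → L1 hit [D]
7: R B1 → L1 miss wb→B3 [-]
8: R B3 → L1 miss [-]
9: R B3 → L1 hit [-]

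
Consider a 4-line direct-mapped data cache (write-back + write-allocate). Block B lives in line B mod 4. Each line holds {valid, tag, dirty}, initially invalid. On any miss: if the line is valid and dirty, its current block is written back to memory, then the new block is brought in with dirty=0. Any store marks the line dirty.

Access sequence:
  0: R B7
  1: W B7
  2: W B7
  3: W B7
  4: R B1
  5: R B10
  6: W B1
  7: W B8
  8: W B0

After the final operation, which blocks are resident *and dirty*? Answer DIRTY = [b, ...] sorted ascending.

DIRTY = [0, 1, 7]

0: R B7 -> L3 miss  d=-]
1: W B7 -> L3 hit  d=D]
2: W B7 -> L3 hit  d=D]
3: W B7 -> L3 hit  d=D]
4: R B1 -> L1 miss  d=-]
5: R B10 -> L2 miss  d=-]
6: W B1 -> L1 hit  d=D]
7: W B8 -> L0 miss  d=D]
8: W B0 -> L0 miss wb->B8  d=D]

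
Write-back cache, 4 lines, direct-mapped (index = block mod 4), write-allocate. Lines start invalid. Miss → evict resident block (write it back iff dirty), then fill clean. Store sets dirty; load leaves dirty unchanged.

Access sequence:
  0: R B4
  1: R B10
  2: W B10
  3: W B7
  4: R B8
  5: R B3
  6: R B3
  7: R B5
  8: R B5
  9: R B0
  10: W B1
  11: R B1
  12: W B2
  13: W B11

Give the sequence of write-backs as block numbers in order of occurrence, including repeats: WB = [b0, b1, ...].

0: R B4 -> L0 miss  d=-]
1: R B10 -> L2 miss  d=-]
2: W B10 -> L2 hit  d=D]
3: W B7 -> L3 miss  d=D]
4: R B8 -> L0 miss  d=-]
5: R B3 -> L3 miss wb->B7  d=-]
6: R B3 -> L3 hit  d=-]
7: R B5 -> L1 miss  d=-]
8: R B5 -> L1 hit  d=-]
9: R B0 -> L0 miss  d=-]
10: W B1 -> L1 miss  d=D]
11: R B1 -> L1 hit  d=D]
12: W B2 -> L2 miss wb->B10  d=D]
13: W B11 -> L3 miss  d=D]

WB = [7, 10]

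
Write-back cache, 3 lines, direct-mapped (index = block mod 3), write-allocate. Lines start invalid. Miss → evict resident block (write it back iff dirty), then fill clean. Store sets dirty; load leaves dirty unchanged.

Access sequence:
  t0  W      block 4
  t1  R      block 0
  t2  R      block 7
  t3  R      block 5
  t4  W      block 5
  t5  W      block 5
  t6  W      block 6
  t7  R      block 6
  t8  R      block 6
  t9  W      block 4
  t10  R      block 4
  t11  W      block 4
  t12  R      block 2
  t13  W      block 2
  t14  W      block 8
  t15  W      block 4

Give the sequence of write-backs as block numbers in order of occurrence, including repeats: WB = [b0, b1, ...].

WB = [4, 5, 2]

0: W B4 -> L1 miss  d=D]
1: R B0 -> L0 miss  d=-]
2: R B7 -> L1 miss wb->B4  d=-]
3: R B5 -> L2 miss  d=-]
4: W B5 -> L2 hit  d=D]
5: W B5 -> L2 hit  d=D]
6: W B6 -> L0 miss  d=D]
7: R B6 -> L0 hit  d=D]
8: R B6 -> L0 hit  d=D]
9: W B4 -> L1 miss  d=D]
10: R B4 -> L1 hit  d=D]
11: W B4 -> L1 hit  d=D]
12: R B2 -> L2 miss wb->B5  d=-]
13: W B2 -> L2 hit  d=D]
14: W B8 -> L2 miss wb->B2  d=D]
15: W B4 -> L1 hit  d=D]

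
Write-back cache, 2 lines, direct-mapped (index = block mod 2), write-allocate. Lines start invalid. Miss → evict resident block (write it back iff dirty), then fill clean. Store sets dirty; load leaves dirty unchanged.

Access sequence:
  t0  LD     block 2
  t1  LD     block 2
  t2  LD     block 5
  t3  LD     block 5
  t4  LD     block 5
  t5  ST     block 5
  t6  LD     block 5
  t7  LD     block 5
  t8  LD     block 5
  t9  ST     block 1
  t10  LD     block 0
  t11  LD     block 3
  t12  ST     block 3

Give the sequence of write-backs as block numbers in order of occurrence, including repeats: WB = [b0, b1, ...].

0: R B2 -> L0 miss  d=-]
1: R B2 -> L0 hit  d=-]
2: R B5 -> L1 miss  d=-]
3: R B5 -> L1 hit  d=-]
4: R B5 -> L1 hit  d=-]
5: W B5 -> L1 hit  d=D]
6: R B5 -> L1 hit  d=D]
7: R B5 -> L1 hit  d=D]
8: R B5 -> L1 hit  d=D]
9: W B1 -> L1 miss wb->B5  d=D]
10: R B0 -> L0 miss  d=-]
11: R B3 -> L1 miss wb->B1  d=-]
12: W B3 -> L1 hit  d=D]

WB = [5, 1]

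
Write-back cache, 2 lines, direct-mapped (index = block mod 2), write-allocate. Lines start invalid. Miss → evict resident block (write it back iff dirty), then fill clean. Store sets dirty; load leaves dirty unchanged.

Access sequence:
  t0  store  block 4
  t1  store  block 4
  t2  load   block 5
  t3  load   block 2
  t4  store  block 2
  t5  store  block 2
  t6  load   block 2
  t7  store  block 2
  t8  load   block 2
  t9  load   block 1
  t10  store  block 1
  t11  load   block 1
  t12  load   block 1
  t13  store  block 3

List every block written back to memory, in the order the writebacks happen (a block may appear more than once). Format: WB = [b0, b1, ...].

WB = [4, 1]

0: W B4 → L0 miss [D]
1: W B4 → L0 hit [D]
2: R B5 → L1 miss [-]
3: R B2 → L0 miss wb→B4 [-]
4: W B2 → L0 hit [D]
5: W B2 → L0 hit [D]
6: R B2 → L0 hit [D]
7: W B2 → L0 hit [D]
8: R B2 → L0 hit [D]
9: R B1 → L1 miss [-]
10: W B1 → L1 hit [D]
11: R B1 → L1 hit [D]
12: R B1 → L1 hit [D]
13: W B3 → L1 miss wb→B1 [D]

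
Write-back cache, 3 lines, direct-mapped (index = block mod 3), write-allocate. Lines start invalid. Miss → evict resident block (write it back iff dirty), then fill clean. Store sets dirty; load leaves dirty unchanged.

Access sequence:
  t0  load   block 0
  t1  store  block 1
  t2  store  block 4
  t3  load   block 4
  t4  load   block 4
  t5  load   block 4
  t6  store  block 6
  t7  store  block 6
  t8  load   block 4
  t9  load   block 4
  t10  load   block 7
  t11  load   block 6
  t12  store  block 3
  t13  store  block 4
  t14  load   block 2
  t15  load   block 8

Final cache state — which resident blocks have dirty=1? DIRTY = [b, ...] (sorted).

DIRTY = [3, 4]

0: R B0 -> L0 miss  d=-]
1: W B1 -> L1 miss  d=D]
2: W B4 -> L1 miss wb->B1  d=D]
3: R B4 -> L1 hit  d=D]
4: R B4 -> L1 hit  d=D]
5: R B4 -> L1 hit  d=D]
6: W B6 -> L0 miss  d=D]
7: W B6 -> L0 hit  d=D]
8: R B4 -> L1 hit  d=D]
9: R B4 -> L1 hit  d=D]
10: R B7 -> L1 miss wb->B4  d=-]
11: R B6 -> L0 hit  d=D]
12: W B3 -> L0 miss wb->B6  d=D]
13: W B4 -> L1 miss  d=D]
14: R B2 -> L2 miss  d=-]
15: R B8 -> L2 miss  d=-]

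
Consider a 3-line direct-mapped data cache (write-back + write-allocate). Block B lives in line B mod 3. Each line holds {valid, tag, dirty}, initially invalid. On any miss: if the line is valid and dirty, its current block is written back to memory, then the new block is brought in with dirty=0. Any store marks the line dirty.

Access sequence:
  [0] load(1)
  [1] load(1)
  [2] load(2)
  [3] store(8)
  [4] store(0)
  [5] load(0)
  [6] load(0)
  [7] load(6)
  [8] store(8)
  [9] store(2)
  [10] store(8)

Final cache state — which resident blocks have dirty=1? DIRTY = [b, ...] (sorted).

DIRTY = [8]

  0 | R B1 → L1 miss [-]
  1 | R B1 → L1 hit [-]
  2 | R B2 → L2 miss [-]
  3 | W B8 → L2 miss [D]
  4 | W B0 → L0 miss [D]
  5 | R B0 → L0 hit [D]
  6 | R B0 → L0 hit [D]
  7 | R B6 → L0 miss wb→B0 [-]
  8 | W B8 → L2 hit [D]
  9 | W B2 → L2 miss wb→B8 [D]
  10 | W B8 → L2 miss wb→B2 [D]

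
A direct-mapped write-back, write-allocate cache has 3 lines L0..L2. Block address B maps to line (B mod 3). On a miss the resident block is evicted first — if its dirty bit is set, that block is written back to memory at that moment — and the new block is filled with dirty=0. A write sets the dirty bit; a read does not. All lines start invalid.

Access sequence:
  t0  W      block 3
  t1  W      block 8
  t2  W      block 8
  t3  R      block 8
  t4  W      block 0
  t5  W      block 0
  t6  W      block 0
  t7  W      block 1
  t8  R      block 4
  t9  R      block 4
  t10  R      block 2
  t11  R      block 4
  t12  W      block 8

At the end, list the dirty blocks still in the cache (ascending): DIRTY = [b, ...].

DIRTY = [0, 8]

  0 | W B3 → L0 miss [D]
  1 | W B8 → L2 miss [D]
  2 | W B8 → L2 hit [D]
  3 | R B8 → L2 hit [D]
  4 | W B0 → L0 miss wb→B3 [D]
  5 | W B0 → L0 hit [D]
  6 | W B0 → L0 hit [D]
  7 | W B1 → L1 miss [D]
  8 | R B4 → L1 miss wb→B1 [-]
  9 | R B4 → L1 hit [-]
  10 | R B2 → L2 miss wb→B8 [-]
  11 | R B4 → L1 hit [-]
  12 | W B8 → L2 miss [D]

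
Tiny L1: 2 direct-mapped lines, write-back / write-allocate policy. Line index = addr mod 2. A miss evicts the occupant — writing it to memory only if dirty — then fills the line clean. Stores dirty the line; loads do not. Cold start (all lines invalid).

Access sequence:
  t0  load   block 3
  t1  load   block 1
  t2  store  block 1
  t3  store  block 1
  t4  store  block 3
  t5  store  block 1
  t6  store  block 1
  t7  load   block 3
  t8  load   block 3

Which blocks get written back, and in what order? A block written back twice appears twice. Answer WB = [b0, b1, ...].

WB = [1, 3, 1]

  0 | R B3 → L1 miss [-]
  1 | R B1 → L1 miss [-]
  2 | W B1 → L1 hit [D]
  3 | W B1 → L1 hit [D]
  4 | W B3 → L1 miss wb→B1 [D]
  5 | W B1 → L1 miss wb→B3 [D]
  6 | W B1 → L1 hit [D]
  7 | R B3 → L1 miss wb→B1 [-]
  8 | R B3 → L1 hit [-]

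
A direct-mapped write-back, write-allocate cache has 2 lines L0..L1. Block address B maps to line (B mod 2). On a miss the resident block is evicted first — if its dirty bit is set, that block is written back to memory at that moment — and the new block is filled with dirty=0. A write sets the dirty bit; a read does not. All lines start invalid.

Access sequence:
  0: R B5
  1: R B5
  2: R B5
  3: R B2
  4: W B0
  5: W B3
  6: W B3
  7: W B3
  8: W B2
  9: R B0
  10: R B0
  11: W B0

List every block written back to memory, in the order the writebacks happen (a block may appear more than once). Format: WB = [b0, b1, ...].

WB = [0, 2]

0: R B5 → L1 miss [-]
1: R B5 → L1 hit [-]
2: R B5 → L1 hit [-]
3: R B2 → L0 miss [-]
4: W B0 → L0 miss [D]
5: W B3 → L1 miss [D]
6: W B3 → L1 hit [D]
7: W B3 → L1 hit [D]
8: W B2 → L0 miss wb→B0 [D]
9: R B0 → L0 miss wb→B2 [-]
10: R B0 → L0 hit [-]
11: W B0 → L0 hit [D]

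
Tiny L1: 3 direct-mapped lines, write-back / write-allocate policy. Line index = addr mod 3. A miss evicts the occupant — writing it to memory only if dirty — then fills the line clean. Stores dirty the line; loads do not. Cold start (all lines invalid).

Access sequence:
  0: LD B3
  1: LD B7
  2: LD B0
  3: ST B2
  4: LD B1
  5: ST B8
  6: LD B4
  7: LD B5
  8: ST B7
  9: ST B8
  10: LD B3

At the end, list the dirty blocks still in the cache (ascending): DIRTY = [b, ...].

  0 | R B3 → L0 miss [-]
  1 | R B7 → L1 miss [-]
  2 | R B0 → L0 miss [-]
  3 | W B2 → L2 miss [D]
  4 | R B1 → L1 miss [-]
  5 | W B8 → L2 miss wb→B2 [D]
  6 | R B4 → L1 miss [-]
  7 | R B5 → L2 miss wb→B8 [-]
  8 | W B7 → L1 miss [D]
  9 | W B8 → L2 miss [D]
  10 | R B3 → L0 miss [-]

DIRTY = [7, 8]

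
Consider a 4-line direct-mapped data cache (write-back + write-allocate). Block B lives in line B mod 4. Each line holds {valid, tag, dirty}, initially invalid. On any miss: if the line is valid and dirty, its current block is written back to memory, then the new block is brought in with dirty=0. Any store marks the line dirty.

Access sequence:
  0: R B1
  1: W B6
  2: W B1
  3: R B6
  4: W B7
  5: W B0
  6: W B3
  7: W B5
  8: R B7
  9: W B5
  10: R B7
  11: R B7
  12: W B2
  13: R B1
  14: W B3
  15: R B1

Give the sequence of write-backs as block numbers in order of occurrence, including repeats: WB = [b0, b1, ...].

  0 | R B1 → L1 miss [-]
  1 | W B6 → L2 miss [D]
  2 | W B1 → L1 hit [D]
  3 | R B6 → L2 hit [D]
  4 | W B7 → L3 miss [D]
  5 | W B0 → L0 miss [D]
  6 | W B3 → L3 miss wb→B7 [D]
  7 | W B5 → L1 miss wb→B1 [D]
  8 | R B7 → L3 miss wb→B3 [-]
  9 | W B5 → L1 hit [D]
  10 | R B7 → L3 hit [-]
  11 | R B7 → L3 hit [-]
  12 | W B2 → L2 miss wb→B6 [D]
  13 | R B1 → L1 miss wb→B5 [-]
  14 | W B3 → L3 miss [D]
  15 | R B1 → L1 hit [-]

WB = [7, 1, 3, 6, 5]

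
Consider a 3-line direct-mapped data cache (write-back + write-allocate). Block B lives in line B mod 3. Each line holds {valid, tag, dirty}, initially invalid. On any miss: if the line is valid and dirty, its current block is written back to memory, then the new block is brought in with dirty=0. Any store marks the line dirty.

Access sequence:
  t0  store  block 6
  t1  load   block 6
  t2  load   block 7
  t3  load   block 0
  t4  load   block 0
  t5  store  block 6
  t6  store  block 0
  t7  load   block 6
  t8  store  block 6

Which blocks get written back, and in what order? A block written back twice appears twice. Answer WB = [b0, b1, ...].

0: W B6 → L0 miss [D]
1: R B6 → L0 hit [D]
2: R B7 → L1 miss [-]
3: R B0 → L0 miss wb→B6 [-]
4: R B0 → L0 hit [-]
5: W B6 → L0 miss [D]
6: W B0 → L0 miss wb→B6 [D]
7: R B6 → L0 miss wb→B0 [-]
8: W B6 → L0 hit [D]

WB = [6, 6, 0]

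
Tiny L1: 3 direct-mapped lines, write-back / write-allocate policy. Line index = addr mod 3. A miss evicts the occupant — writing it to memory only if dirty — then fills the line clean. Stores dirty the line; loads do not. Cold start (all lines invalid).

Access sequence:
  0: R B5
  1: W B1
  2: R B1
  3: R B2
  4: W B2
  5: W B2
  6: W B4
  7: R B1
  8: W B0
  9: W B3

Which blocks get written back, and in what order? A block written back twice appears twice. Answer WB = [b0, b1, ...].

WB = [1, 4, 0]

0: R B5 -> L2 miss  d=-]
1: W B1 -> L1 miss  d=D]
2: R B1 -> L1 hit  d=D]
3: R B2 -> L2 miss  d=-]
4: W B2 -> L2 hit  d=D]
5: W B2 -> L2 hit  d=D]
6: W B4 -> L1 miss wb->B1  d=D]
7: R B1 -> L1 miss wb->B4  d=-]
8: W B0 -> L0 miss  d=D]
9: W B3 -> L0 miss wb->B0  d=D]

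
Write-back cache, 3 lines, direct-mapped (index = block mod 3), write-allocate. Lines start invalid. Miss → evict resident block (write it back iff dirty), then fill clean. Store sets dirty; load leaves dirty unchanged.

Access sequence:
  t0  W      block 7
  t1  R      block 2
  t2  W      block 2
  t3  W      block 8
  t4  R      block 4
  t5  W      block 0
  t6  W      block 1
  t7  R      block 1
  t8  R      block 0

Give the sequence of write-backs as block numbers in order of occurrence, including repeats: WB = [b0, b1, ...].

WB = [2, 7]

0: W B7 → L1 miss [D]
1: R B2 → L2 miss [-]
2: W B2 → L2 hit [D]
3: W B8 → L2 miss wb→B2 [D]
4: R B4 → L1 miss wb→B7 [-]
5: W B0 → L0 miss [D]
6: W B1 → L1 miss [D]
7: R B1 → L1 hit [D]
8: R B0 → L0 hit [D]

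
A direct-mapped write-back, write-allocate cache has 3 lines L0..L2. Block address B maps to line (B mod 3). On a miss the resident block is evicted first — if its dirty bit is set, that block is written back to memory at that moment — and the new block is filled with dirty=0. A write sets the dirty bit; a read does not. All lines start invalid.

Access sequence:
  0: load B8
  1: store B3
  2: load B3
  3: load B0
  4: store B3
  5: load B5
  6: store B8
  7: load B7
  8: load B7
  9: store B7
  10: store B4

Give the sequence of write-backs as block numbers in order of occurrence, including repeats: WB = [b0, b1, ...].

0: R B8 → L2 miss [-]
1: W B3 → L0 miss [D]
2: R B3 → L0 hit [D]
3: R B0 → L0 miss wb→B3 [-]
4: W B3 → L0 miss [D]
5: R B5 → L2 miss [-]
6: W B8 → L2 miss [D]
7: R B7 → L1 miss [-]
8: R B7 → L1 hit [-]
9: W B7 → L1 hit [D]
10: W B4 → L1 miss wb→B7 [D]

WB = [3, 7]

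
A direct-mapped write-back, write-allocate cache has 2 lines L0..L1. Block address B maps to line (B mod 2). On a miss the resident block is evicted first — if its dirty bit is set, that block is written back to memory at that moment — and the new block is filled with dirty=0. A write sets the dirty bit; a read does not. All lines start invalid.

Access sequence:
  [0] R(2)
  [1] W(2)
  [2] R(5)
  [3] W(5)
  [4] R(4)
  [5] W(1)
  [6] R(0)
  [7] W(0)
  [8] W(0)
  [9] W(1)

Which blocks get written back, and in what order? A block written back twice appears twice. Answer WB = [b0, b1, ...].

  0 | R B2 → L0 miss [-]
  1 | W B2 → L0 hit [D]
  2 | R B5 → L1 miss [-]
  3 | W B5 → L1 hit [D]
  4 | R B4 → L0 miss wb→B2 [-]
  5 | W B1 → L1 miss wb→B5 [D]
  6 | R B0 → L0 miss [-]
  7 | W B0 → L0 hit [D]
  8 | W B0 → L0 hit [D]
  9 | W B1 → L1 hit [D]

WB = [2, 5]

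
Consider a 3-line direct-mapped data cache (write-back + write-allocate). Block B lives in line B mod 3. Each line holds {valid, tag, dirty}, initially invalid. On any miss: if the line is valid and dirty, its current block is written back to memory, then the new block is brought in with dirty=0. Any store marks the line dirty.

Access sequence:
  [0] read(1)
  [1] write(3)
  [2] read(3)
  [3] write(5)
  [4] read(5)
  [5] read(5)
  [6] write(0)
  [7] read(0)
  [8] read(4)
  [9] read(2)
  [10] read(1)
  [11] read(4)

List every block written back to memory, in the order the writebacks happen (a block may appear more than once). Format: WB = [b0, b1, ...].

0: R B1 → L1 miss [-]
1: W B3 → L0 miss [D]
2: R B3 → L0 hit [D]
3: W B5 → L2 miss [D]
4: R B5 → L2 hit [D]
5: R B5 → L2 hit [D]
6: W B0 → L0 miss wb→B3 [D]
7: R B0 → L0 hit [D]
8: R B4 → L1 miss [-]
9: R B2 → L2 miss wb→B5 [-]
10: R B1 → L1 miss [-]
11: R B4 → L1 miss [-]

WB = [3, 5]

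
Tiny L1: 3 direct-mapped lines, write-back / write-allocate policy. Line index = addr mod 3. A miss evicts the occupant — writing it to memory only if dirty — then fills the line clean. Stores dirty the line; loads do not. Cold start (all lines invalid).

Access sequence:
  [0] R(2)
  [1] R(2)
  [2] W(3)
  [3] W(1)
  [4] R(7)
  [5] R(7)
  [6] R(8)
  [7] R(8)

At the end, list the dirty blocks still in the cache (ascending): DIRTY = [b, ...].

  0 | R B2 → L2 miss [-]
  1 | R B2 → L2 hit [-]
  2 | W B3 → L0 miss [D]
  3 | W B1 → L1 miss [D]
  4 | R B7 → L1 miss wb→B1 [-]
  5 | R B7 → L1 hit [-]
  6 | R B8 → L2 miss [-]
  7 | R B8 → L2 hit [-]

DIRTY = [3]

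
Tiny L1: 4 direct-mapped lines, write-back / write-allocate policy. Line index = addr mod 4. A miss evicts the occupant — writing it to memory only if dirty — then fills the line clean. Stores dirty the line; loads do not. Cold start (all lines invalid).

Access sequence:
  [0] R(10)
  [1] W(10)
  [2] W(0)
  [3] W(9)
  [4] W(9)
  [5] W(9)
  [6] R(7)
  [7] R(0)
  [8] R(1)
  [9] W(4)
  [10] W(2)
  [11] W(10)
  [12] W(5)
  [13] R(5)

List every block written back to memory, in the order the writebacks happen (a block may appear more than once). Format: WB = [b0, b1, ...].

WB = [9, 0, 10, 2]

0: R B10 → L2 miss [-]
1: W B10 → L2 hit [D]
2: W B0 → L0 miss [D]
3: W B9 → L1 miss [D]
4: W B9 → L1 hit [D]
5: W B9 → L1 hit [D]
6: R B7 → L3 miss [-]
7: R B0 → L0 hit [D]
8: R B1 → L1 miss wb→B9 [-]
9: W B4 → L0 miss wb→B0 [D]
10: W B2 → L2 miss wb→B10 [D]
11: W B10 → L2 miss wb→B2 [D]
12: W B5 → L1 miss [D]
13: R B5 → L1 hit [D]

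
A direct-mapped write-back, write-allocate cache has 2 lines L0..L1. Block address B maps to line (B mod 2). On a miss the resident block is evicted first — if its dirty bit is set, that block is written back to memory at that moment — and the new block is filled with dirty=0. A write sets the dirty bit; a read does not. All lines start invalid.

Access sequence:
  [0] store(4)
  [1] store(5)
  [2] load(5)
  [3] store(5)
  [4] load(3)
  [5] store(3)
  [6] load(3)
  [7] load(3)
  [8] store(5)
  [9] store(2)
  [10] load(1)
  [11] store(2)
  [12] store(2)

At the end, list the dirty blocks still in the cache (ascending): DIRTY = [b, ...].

  0 | W B4 → L0 miss [D]
  1 | W B5 → L1 miss [D]
  2 | R B5 → L1 hit [D]
  3 | W B5 → L1 hit [D]
  4 | R B3 → L1 miss wb→B5 [-]
  5 | W B3 → L1 hit [D]
  6 | R B3 → L1 hit [D]
  7 | R B3 → L1 hit [D]
  8 | W B5 → L1 miss wb→B3 [D]
  9 | W B2 → L0 miss wb→B4 [D]
  10 | R B1 → L1 miss wb→B5 [-]
  11 | W B2 → L0 hit [D]
  12 | W B2 → L0 hit [D]

DIRTY = [2]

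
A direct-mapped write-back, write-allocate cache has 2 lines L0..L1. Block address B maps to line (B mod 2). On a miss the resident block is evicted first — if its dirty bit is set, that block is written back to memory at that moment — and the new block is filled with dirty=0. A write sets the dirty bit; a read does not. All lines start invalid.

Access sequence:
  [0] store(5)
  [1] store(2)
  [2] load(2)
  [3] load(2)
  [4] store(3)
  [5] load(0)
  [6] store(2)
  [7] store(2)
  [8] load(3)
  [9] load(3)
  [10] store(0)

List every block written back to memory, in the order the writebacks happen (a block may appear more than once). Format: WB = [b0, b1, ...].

0: W B5 → L1 miss [D]
1: W B2 → L0 miss [D]
2: R B2 → L0 hit [D]
3: R B2 → L0 hit [D]
4: W B3 → L1 miss wb→B5 [D]
5: R B0 → L0 miss wb→B2 [-]
6: W B2 → L0 miss [D]
7: W B2 → L0 hit [D]
8: R B3 → L1 hit [D]
9: R B3 → L1 hit [D]
10: W B0 → L0 miss wb→B2 [D]

WB = [5, 2, 2]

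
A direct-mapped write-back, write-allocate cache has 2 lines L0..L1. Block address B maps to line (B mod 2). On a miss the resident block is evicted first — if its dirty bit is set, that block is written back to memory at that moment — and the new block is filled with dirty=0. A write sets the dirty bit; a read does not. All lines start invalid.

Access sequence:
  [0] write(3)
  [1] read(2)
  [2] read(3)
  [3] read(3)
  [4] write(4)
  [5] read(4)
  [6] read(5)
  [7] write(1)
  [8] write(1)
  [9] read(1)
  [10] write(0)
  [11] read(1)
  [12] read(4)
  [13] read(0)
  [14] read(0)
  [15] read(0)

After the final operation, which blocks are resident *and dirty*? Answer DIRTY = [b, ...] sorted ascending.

DIRTY = [1]

  0 | W B3 → L1 miss [D]
  1 | R B2 → L0 miss [-]
  2 | R B3 → L1 hit [D]
  3 | R B3 → L1 hit [D]
  4 | W B4 → L0 miss [D]
  5 | R B4 → L0 hit [D]
  6 | R B5 → L1 miss wb→B3 [-]
  7 | W B1 → L1 miss [D]
  8 | W B1 → L1 hit [D]
  9 | R B1 → L1 hit [D]
  10 | W B0 → L0 miss wb→B4 [D]
  11 | R B1 → L1 hit [D]
  12 | R B4 → L0 miss wb→B0 [-]
  13 | R B0 → L0 miss [-]
  14 | R B0 → L0 hit [-]
  15 | R B0 → L0 hit [-]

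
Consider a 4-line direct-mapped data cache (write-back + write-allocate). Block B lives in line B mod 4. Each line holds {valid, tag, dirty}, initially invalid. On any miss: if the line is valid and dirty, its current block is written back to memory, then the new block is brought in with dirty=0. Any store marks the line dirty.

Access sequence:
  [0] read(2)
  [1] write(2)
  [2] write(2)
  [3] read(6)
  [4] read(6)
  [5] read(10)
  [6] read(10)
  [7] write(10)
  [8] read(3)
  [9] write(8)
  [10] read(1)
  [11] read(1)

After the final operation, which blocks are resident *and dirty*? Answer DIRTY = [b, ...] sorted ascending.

DIRTY = [8, 10]

0: R B2 → L2 miss [-]
1: W B2 → L2 hit [D]
2: W B2 → L2 hit [D]
3: R B6 → L2 miss wb→B2 [-]
4: R B6 → L2 hit [-]
5: R B10 → L2 miss [-]
6: R B10 → L2 hit [-]
7: W B10 → L2 hit [D]
8: R B3 → L3 miss [-]
9: W B8 → L0 miss [D]
10: R B1 → L1 miss [-]
11: R B1 → L1 hit [-]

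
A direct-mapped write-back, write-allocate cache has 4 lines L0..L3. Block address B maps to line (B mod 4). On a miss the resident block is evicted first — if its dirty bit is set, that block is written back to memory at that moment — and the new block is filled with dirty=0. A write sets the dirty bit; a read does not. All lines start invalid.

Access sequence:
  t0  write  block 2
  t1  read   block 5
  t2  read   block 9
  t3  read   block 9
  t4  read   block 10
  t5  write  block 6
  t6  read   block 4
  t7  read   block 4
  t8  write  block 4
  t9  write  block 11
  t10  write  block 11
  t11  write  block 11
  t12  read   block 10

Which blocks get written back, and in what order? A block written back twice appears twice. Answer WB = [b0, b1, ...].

0: W B2 → L2 miss [D]
1: R B5 → L1 miss [-]
2: R B9 → L1 miss [-]
3: R B9 → L1 hit [-]
4: R B10 → L2 miss wb→B2 [-]
5: W B6 → L2 miss [D]
6: R B4 → L0 miss [-]
7: R B4 → L0 hit [-]
8: W B4 → L0 hit [D]
9: W B11 → L3 miss [D]
10: W B11 → L3 hit [D]
11: W B11 → L3 hit [D]
12: R B10 → L2 miss wb→B6 [-]

WB = [2, 6]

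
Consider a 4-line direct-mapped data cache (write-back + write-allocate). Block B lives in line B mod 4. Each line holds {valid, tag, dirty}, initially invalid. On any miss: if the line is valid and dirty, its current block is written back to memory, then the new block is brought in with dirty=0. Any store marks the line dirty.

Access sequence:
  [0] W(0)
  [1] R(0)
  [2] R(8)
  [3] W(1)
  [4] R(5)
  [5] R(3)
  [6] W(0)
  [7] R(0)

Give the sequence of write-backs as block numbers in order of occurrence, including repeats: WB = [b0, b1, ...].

  0 | W B0 → L0 miss [D]
  1 | R B0 → L0 hit [D]
  2 | R B8 → L0 miss wb→B0 [-]
  3 | W B1 → L1 miss [D]
  4 | R B5 → L1 miss wb→B1 [-]
  5 | R B3 → L3 miss [-]
  6 | W B0 → L0 miss [D]
  7 | R B0 → L0 hit [D]

WB = [0, 1]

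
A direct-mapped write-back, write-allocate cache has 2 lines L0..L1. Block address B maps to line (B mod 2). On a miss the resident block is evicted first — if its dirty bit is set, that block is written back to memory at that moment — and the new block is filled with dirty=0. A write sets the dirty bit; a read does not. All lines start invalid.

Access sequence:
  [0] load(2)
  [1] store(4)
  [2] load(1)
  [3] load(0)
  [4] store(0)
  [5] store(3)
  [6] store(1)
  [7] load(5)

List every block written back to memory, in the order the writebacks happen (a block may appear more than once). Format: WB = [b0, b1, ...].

  0 | R B2 → L0 miss [-]
  1 | W B4 → L0 miss [D]
  2 | R B1 → L1 miss [-]
  3 | R B0 → L0 miss wb→B4 [-]
  4 | W B0 → L0 hit [D]
  5 | W B3 → L1 miss [D]
  6 | W B1 → L1 miss wb→B3 [D]
  7 | R B5 → L1 miss wb→B1 [-]

WB = [4, 3, 1]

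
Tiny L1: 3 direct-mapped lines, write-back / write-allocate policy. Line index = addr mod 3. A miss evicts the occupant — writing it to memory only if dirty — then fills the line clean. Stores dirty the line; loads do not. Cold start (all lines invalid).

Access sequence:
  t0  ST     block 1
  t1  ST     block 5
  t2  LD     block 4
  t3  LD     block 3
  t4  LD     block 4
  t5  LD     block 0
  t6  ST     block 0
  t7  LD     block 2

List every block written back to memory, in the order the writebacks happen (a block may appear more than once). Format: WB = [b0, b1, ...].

  0 | W B1 → L1 miss [D]
  1 | W B5 → L2 miss [D]
  2 | R B4 → L1 miss wb→B1 [-]
  3 | R B3 → L0 miss [-]
  4 | R B4 → L1 hit [-]
  5 | R B0 → L0 miss [-]
  6 | W B0 → L0 hit [D]
  7 | R B2 → L2 miss wb→B5 [-]

WB = [1, 5]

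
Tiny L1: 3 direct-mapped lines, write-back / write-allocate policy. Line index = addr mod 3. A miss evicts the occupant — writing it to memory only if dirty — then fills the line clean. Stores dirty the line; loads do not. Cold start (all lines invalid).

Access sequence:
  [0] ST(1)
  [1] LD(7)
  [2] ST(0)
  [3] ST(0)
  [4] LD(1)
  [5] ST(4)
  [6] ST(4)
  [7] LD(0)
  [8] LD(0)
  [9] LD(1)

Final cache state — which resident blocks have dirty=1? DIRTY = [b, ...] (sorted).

0: W B1 -> L1 miss  d=D]
1: R B7 -> L1 miss wb->B1  d=-]
2: W B0 -> L0 miss  d=D]
3: W B0 -> L0 hit  d=D]
4: R B1 -> L1 miss  d=-]
5: W B4 -> L1 miss  d=D]
6: W B4 -> L1 hit  d=D]
7: R B0 -> L0 hit  d=D]
8: R B0 -> L0 hit  d=D]
9: R B1 -> L1 miss wb->B4  d=-]

DIRTY = [0]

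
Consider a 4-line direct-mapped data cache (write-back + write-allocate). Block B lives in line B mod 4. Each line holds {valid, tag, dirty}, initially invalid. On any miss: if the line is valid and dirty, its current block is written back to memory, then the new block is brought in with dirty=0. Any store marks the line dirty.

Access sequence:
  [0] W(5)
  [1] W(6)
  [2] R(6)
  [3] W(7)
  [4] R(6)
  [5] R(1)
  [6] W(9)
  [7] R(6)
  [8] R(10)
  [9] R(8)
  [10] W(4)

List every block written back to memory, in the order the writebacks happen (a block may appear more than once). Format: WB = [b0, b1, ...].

WB = [5, 6]

  0 | W B5 → L1 miss [D]
  1 | W B6 → L2 miss [D]
  2 | R B6 → L2 hit [D]
  3 | W B7 → L3 miss [D]
  4 | R B6 → L2 hit [D]
  5 | R B1 → L1 miss wb→B5 [-]
  6 | W B9 → L1 miss [D]
  7 | R B6 → L2 hit [D]
  8 | R B10 → L2 miss wb→B6 [-]
  9 | R B8 → L0 miss [-]
  10 | W B4 → L0 miss [D]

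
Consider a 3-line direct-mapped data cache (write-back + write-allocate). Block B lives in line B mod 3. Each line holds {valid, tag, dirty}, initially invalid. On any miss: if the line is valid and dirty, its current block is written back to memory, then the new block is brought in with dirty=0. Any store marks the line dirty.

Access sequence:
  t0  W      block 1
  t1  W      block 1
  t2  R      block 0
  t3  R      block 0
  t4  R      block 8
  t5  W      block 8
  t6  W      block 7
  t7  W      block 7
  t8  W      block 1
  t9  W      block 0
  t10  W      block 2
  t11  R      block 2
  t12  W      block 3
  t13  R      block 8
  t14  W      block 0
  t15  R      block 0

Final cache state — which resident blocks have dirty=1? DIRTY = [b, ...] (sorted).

0: W B1 -> L1 miss  d=D]
1: W B1 -> L1 hit  d=D]
2: R B0 -> L0 miss  d=-]
3: R B0 -> L0 hit  d=-]
4: R B8 -> L2 miss  d=-]
5: W B8 -> L2 hit  d=D]
6: W B7 -> L1 miss wb->B1  d=D]
7: W B7 -> L1 hit  d=D]
8: W B1 -> L1 miss wb->B7  d=D]
9: W B0 -> L0 hit  d=D]
10: W B2 -> L2 miss wb->B8  d=D]
11: R B2 -> L2 hit  d=D]
12: W B3 -> L0 miss wb->B0  d=D]
13: R B8 -> L2 miss wb->B2  d=-]
14: W B0 -> L0 miss wb->B3  d=D]
15: R B0 -> L0 hit  d=D]

DIRTY = [0, 1]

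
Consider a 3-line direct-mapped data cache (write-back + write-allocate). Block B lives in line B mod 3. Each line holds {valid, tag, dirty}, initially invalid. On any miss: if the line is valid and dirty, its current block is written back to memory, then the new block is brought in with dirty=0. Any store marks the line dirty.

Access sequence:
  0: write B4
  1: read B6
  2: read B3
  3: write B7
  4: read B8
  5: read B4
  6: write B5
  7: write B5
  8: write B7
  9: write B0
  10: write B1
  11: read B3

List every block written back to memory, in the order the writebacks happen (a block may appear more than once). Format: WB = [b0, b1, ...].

0: W B4 -> L1 miss  d=D]
1: R B6 -> L0 miss  d=-]
2: R B3 -> L0 miss  d=-]
3: W B7 -> L1 miss wb->B4  d=D]
4: R B8 -> L2 miss  d=-]
5: R B4 -> L1 miss wb->B7  d=-]
6: W B5 -> L2 miss  d=D]
7: W B5 -> L2 hit  d=D]
8: W B7 -> L1 miss  d=D]
9: W B0 -> L0 miss  d=D]
10: W B1 -> L1 miss wb->B7  d=D]
11: R B3 -> L0 miss wb->B0  d=-]

WB = [4, 7, 7, 0]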